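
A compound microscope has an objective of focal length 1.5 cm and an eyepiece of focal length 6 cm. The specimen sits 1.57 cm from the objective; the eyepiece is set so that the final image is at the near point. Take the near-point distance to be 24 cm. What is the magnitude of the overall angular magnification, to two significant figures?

Objective: 1/d_i = 1/f_obj - 1/d_o = 1/1.5 - 1/1.57 = 0.02972 cm^-1, so d_i = 33.643 cm.
m_obj = -d_i/d_o = -33.643/1.57 = -21.429.
Eyepiece angular magnification (image at near point): M_eye = 1 + D/f_e = 1 + 24/6 = 5.000.
Overall M = m_obj x M_eye = (-21.429)(5.000) = -107.14.
|M| = 107.14.

110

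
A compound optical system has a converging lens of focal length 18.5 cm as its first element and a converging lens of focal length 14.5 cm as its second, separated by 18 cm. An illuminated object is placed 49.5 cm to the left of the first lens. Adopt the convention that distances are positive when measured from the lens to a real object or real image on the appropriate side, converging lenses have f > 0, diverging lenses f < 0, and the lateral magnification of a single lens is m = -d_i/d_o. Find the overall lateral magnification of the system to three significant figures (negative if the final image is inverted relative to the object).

-0.332

First lens: d_i1 = 1/(1/18.5 - 1/49.5) = 29.540 cm.
m_1 = -(29.540)/49.5 = -0.5968.
Since 29.540 cm > 18 cm, the first image lies past the second lens and serves as a virtual object: d_o2 = L - d_i1 = -11.540 cm.
Second lens: d_i2 = 1/(1/14.5 - 1/(-11.540)) = 6.426 cm.
m_2 = -(6.426)/(-11.540) = 0.5568.
Overall magnification: m = m_1 m_2 = -0.3323.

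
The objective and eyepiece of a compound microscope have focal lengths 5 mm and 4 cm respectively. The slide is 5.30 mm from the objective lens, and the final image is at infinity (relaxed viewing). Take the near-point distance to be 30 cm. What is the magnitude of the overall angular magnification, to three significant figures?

125

Convert to cm: f_obj = 5 mm = 0.5 cm; d_o = 5.30 mm = 0.53 cm.
Objective: 1/d_i = 1/f_obj - 1/d_o = 1/0.5 - 1/0.53 = 0.11321 cm^-1, so d_i = 8.833 cm.
m_obj = -d_i/d_o = -8.833/0.53 = -16.667.
Eyepiece angular magnification (image at infinity): M_eye = D/f_e = 30/4 = 7.500.
Overall M = m_obj x M_eye = (-16.667)(7.500) = -125.00.
|M| = 125.00.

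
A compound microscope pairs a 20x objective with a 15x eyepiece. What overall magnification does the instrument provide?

300

The overall magnification of a compound microscope is the product of the objective and eyepiece magnifications:
M = M_obj x M_eye = 20 x 15 = 300.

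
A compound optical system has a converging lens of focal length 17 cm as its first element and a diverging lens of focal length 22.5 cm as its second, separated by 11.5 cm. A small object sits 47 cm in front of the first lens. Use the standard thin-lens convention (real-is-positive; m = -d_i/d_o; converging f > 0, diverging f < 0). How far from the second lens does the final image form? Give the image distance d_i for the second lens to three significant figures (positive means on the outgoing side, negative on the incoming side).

Applying the thin-lens equation to the first lens, 1/17 = 1/47 + 1/d_i1, which gives d_i1 = 26.633 cm.
Since 26.633 cm > 11.5 cm, the first image lies past the second lens and serves as a virtual object: d_o2 = L - d_i1 = -15.133 cm.
Applying the thin-lens equation again with f_2 = -22.5 cm and d_o2 = -15.133 cm gives d_i2 = 46.222 cm.

46.2 cm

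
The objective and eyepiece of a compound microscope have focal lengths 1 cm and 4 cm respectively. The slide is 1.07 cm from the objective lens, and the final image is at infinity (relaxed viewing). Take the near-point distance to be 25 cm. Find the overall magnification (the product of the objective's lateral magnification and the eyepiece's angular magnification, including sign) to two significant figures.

-89

Objective: 1/d_i = 1/f_obj - 1/d_o = 1/1 - 1/1.07 = 0.06542 cm^-1, so d_i = 15.286 cm.
m_obj = -d_i/d_o = -15.286/1.07 = -14.286.
Eyepiece angular magnification (image at infinity): M_eye = D/f_e = 25/4 = 6.250.
Overall M = m_obj x M_eye = (-14.286)(6.250) = -89.29.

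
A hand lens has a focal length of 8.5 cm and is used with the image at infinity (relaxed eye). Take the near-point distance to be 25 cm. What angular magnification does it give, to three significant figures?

M = D/f = 25/8.5 = 2.941.

2.94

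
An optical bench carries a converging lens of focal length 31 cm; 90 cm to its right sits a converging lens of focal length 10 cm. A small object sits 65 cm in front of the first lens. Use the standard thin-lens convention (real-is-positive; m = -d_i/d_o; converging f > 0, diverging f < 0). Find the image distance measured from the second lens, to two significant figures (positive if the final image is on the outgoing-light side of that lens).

15 cm

First lens: d_i1 = 1/(1/31 - 1/65) = 59.265 cm.
The intermediate image is 59.265 cm to the right of lens 1, so d_o2 = L - d_i1 = 90 - 59.265 = 30.735 cm.
Second lens: d_i2 = 1/(1/10 - 1/(30.735)) = 14.823 cm.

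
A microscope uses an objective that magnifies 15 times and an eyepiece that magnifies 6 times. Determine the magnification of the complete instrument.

90

The overall magnification of a compound microscope is the product of the objective and eyepiece magnifications:
M = M_obj x M_eye = 15 x 6 = 90.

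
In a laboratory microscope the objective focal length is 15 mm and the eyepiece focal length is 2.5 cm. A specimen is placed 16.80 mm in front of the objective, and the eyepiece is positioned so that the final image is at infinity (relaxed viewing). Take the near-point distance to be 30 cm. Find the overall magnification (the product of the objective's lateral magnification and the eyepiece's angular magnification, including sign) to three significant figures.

-100

Convert to cm: f_obj = 15 mm = 1.5 cm; d_o = 16.80 mm = 1.68 cm.
Objective: 1/d_i = 1/f_obj - 1/d_o = 1/1.5 - 1/1.68 = 0.07143 cm^-1, so d_i = 14.000 cm.
m_obj = -d_i/d_o = -14.000/1.68 = -8.333.
Eyepiece angular magnification (image at infinity): M_eye = D/f_e = 30/2.5 = 12.000.
Overall M = m_obj x M_eye = (-8.333)(12.000) = -100.00.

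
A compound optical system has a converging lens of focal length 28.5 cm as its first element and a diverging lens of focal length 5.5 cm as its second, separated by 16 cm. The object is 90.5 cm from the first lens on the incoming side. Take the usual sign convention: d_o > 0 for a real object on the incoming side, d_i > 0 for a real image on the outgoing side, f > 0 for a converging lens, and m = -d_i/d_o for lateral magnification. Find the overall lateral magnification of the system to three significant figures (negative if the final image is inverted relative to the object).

Applying the thin-lens equation to the first lens, 1/28.5 = 1/90.5 + 1/d_i1, which gives d_i1 = 41.601 cm.
Its lateral magnification is m_1 = -d_i1/d_o1 = -(41.601)/90.5 = -0.4597.
This image would form 41.601 cm past lens 1, i.e. 25.601 cm beyond lens 2, so it is a virtual object for lens 2: d_o2 = 16 - 41.601 = -25.601 cm.
Applying the thin-lens equation again with f_2 = -5.5 cm and d_o2 = -25.601 cm gives d_i2 = -7.005 cm.
m_2 = -(-7.005)/(-25.601) = -0.2736.
Total m = m_1 x m_2 = (-0.4597)(-0.2736) = 0.1258.

0.126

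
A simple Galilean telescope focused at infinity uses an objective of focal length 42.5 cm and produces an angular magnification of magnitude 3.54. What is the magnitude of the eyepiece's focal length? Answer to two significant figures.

12 cm

|M| = f_obj/|f_eye|, so |f_eye| = f_obj/|M| = 42.5/3.54 = 12.006 cm.
(The eyepiece is diverging, so its signed focal length is -12.006 cm.)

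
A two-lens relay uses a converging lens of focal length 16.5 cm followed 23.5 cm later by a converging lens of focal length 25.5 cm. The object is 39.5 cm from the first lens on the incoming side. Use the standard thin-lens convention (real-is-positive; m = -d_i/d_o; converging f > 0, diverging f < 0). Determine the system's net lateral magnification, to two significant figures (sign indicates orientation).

-0.60

Applying the thin-lens equation to the first lens, 1/16.5 = 1/39.5 + 1/d_i1, which gives d_i1 = 28.337 cm.
Its lateral magnification is m_1 = -d_i1/d_o1 = -(28.337)/39.5 = -0.7174.
Since 28.337 cm > 23.5 cm, the first image lies past the second lens and serves as a virtual object: d_o2 = L - d_i1 = -4.837 cm.
Applying the thin-lens equation again with f_2 = 25.5 cm and d_o2 = -4.837 cm gives d_i2 = 4.066 cm.
m_2 = -(4.066)/(-4.837) = 0.8406.
The system's lateral magnification is m_1 m_2 = (-0.7174)(0.8406) = -0.6030.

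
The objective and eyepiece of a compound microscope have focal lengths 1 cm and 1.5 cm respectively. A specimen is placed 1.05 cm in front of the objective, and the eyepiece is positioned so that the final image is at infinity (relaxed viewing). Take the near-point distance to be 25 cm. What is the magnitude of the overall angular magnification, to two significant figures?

330

Objective: 1/d_i = 1/f_obj - 1/d_o = 1/1 - 1/1.05 = 0.04762 cm^-1, so d_i = 21.000 cm.
m_obj = -d_i/d_o = -21.000/1.05 = -20.000.
Eyepiece angular magnification (image at infinity): M_eye = D/f_e = 25/1.5 = 16.667.
Overall M = m_obj x M_eye = (-20.000)(16.667) = -333.33.
|M| = 333.33.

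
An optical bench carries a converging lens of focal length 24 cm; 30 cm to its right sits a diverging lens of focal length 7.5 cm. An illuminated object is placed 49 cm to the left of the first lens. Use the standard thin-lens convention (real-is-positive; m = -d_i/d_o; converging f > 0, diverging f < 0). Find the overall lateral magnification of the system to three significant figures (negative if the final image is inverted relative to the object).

Applying the thin-lens equation to the first lens, 1/24 = 1/49 + 1/d_i1, which gives d_i1 = 47.040 cm.
Its lateral magnification is m_1 = -d_i1/d_o1 = -(47.040)/49 = -0.9600.
Since 47.040 cm > 30 cm, the first image lies past the second lens and serves as a virtual object: d_o2 = L - d_i1 = -17.040 cm.
Applying the thin-lens equation again with f_2 = -7.5 cm and d_o2 = -17.040 cm gives d_i2 = -13.396 cm.
m_2 = -(-13.396)/(-17.040) = -0.7862.
Total m = m_1 x m_2 = (-0.9600)(-0.7862) = 0.7547.

0.755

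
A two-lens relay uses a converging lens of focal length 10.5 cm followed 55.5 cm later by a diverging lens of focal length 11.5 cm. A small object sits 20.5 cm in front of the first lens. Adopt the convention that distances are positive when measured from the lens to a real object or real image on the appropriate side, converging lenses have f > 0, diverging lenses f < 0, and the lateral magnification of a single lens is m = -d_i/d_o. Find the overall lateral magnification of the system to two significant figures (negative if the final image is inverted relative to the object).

First lens: d_i1 = 1/(1/10.5 - 1/20.5) = 21.525 cm.
m_1 = -(21.525)/20.5 = -1.0500.
That image sits 33.975 cm in front of the second lens, so d_o2 = 33.975 cm.
Second lens: d_i2 = 1/(1/(-11.5) - 1/(33.975)) = -8.592 cm.
m_2 = -(-8.592)/(33.975) = 0.2529.
Overall magnification: m = m_1 m_2 = -0.2655.

-0.27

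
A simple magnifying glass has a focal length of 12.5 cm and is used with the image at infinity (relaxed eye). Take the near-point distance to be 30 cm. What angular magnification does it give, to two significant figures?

2.4

M = D/f = 30/12.5 = 2.400.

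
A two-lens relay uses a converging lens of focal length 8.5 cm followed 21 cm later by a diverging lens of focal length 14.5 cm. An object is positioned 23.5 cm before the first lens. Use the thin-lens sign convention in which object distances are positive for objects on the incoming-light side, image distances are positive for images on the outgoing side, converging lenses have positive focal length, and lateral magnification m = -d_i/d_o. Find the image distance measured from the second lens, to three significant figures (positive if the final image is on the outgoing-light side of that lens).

-5.02 cm

Lens 1: 1/d_i1 = 1/f_1 - 1/d_o1 = 1/8.5 - 1/23.5 = 0.07509 cm^-1, so d_i1 = 13.317 cm.
Object distance for lens 2: d_o2 = 21 - 13.317 = 7.683 cm.
Lens 2: 1/d_i2 = 1/f_2 - 1/d_o2 = 1/(-14.5) - 1/(7.683) = -0.19912 cm^-1, so d_i2 = -5.022 cm.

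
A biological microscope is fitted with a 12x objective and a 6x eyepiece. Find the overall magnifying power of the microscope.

The overall magnification of a compound microscope is the product of the objective and eyepiece magnifications:
M = M_obj x M_eye = 12 x 6 = 72.

72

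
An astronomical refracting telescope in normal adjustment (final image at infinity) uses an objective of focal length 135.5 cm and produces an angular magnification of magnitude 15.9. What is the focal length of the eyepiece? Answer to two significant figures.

8.5 cm

|M| = f_obj/f_eye, so f_eye = f_obj/|M| = 135.5/15.9 = 8.522 cm.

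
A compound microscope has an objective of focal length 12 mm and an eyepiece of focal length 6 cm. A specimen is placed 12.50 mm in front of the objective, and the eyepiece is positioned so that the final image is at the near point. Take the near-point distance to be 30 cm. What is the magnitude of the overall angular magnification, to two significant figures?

140

Convert to cm: f_obj = 12 mm = 1.2 cm; d_o = 12.50 mm = 1.25 cm.
Objective: 1/d_i = 1/f_obj - 1/d_o = 1/1.2 - 1/1.25 = 0.03333 cm^-1, so d_i = 30.000 cm.
m_obj = -d_i/d_o = -30.000/1.25 = -24.000.
Eyepiece angular magnification (image at near point): M_eye = 1 + D/f_e = 1 + 30/6 = 6.000.
Overall M = m_obj x M_eye = (-24.000)(6.000) = -144.00.
|M| = 144.00.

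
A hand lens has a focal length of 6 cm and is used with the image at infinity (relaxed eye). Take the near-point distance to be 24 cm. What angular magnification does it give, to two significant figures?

M = D/f = 24/6 = 4.000.

4.0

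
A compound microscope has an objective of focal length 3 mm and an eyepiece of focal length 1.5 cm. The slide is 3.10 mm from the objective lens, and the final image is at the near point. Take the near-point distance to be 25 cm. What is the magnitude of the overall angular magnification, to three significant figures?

Convert to cm: f_obj = 3 mm = 0.3 cm; d_o = 3.10 mm = 0.31 cm.
Objective: 1/d_i = 1/f_obj - 1/d_o = 1/0.3 - 1/0.31 = 0.10753 cm^-1, so d_i = 9.300 cm.
m_obj = -d_i/d_o = -9.300/0.31 = -30.000.
Eyepiece angular magnification (image at near point): M_eye = 1 + D/f_e = 1 + 25/1.5 = 17.667.
Overall M = m_obj x M_eye = (-30.000)(17.667) = -530.00.
|M| = 530.00.

530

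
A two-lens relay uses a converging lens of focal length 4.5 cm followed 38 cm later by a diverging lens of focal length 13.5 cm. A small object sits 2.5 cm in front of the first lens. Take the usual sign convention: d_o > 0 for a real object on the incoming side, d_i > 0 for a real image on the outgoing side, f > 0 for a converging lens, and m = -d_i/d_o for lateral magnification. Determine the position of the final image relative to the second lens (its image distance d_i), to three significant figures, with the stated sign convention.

Lens 1: 1/d_i1 = 1/f_1 - 1/d_o1 = 1/4.5 - 1/2.5 = -0.17778 cm^-1, so d_i1 = -5.625 cm.
With d_i1 < 0 the first image is virtual and lies on the object side; the object distance for lens 2 is d_o2 = 38 - (-5.625) = 43.625 cm.
Lens 2: 1/d_i2 = 1/f_2 - 1/d_o2 = 1/(-13.5) - 1/(43.625) = -0.09700 cm^-1, so d_i2 = -10.310 cm.

-10.3 cm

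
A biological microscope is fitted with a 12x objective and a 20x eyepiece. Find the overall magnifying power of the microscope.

240

The overall magnification of a compound microscope is the product of the objective and eyepiece magnifications:
M = M_obj x M_eye = 12 x 20 = 240.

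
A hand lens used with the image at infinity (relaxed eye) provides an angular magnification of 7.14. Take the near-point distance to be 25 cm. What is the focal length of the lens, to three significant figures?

For the image at infinity, M = D/f.
f = D/M = 25/7.14 = 3.501 cm.

3.50 cm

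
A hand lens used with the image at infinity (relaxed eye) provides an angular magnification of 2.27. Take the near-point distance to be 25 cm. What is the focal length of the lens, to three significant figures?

For the image at infinity, M = D/f.
f = D/M = 25/2.27 = 11.013 cm.

11.0 cm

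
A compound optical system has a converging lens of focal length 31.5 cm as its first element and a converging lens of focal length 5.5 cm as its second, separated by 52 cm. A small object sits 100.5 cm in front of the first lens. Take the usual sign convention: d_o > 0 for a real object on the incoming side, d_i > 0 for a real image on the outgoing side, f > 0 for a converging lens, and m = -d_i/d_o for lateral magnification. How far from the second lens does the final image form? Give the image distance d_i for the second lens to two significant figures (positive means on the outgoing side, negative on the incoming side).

54 cm

Lens 1: 1/d_i1 = 1/f_1 - 1/d_o1 = 1/31.5 - 1/100.5 = 0.02180 cm^-1, so d_i1 = 45.880 cm.
Object distance for lens 2: d_o2 = 52 - 45.880 = 6.120 cm.
Lens 2: 1/d_i2 = 1/f_2 - 1/d_o2 = 1/5.5 - 1/(6.120) = 0.01841 cm^-1, so d_i2 = 54.325 cm.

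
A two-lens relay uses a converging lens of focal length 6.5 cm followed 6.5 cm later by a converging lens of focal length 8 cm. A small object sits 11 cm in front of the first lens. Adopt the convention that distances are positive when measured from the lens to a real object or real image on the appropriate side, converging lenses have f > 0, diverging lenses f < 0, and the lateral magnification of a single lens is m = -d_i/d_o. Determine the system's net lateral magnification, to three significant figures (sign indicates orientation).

-0.665

Applying the thin-lens equation to the first lens, 1/6.5 = 1/11 + 1/d_i1, which gives d_i1 = 15.889 cm.
Its lateral magnification is m_1 = -d_i1/d_o1 = -(15.889)/11 = -1.4444.
This image would form 15.889 cm past lens 1, i.e. 9.389 cm beyond lens 2, so it is a virtual object for lens 2: d_o2 = 6.5 - 15.889 = -9.389 cm.
Applying the thin-lens equation again with f_2 = 8 cm and d_o2 = -9.389 cm gives d_i2 = 4.319 cm.
m_2 = -(4.319)/(-9.389) = 0.4601.
Total m = m_1 x m_2 = (-1.4444)(0.4601) = -0.6645.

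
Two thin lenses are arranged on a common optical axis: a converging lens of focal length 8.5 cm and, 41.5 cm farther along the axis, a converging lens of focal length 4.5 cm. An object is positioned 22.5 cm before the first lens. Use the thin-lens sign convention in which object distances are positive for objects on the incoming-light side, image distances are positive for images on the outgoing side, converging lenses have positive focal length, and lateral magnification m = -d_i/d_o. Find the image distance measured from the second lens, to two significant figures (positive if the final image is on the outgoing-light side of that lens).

5.4 cm

First lens: d_i1 = 1/(1/8.5 - 1/22.5) = 13.661 cm.
Object distance for lens 2: d_o2 = 41.5 - 13.661 = 27.839 cm.
Second lens: d_i2 = 1/(1/4.5 - 1/(27.839)) = 5.368 cm.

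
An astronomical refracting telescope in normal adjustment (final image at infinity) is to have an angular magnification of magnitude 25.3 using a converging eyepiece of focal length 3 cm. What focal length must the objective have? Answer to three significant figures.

75.9 cm

|M| = f_obj/|f_eye|, so f_obj = |M| x |f_eye| = 25.3 x 3 = 75.900 cm.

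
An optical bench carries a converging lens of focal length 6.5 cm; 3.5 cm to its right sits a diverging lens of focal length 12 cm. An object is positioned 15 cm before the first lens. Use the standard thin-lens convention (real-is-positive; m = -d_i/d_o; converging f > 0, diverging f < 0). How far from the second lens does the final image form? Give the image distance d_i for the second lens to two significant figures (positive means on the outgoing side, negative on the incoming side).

First lens: d_i1 = 1/(1/6.5 - 1/15) = 11.471 cm.
Since 11.471 cm > 3.5 cm, the first image lies past the second lens and serves as a virtual object: d_o2 = L - d_i1 = -7.971 cm.
Second lens: d_i2 = 1/(1/(-12) - 1/(-7.971)) = 23.737 cm.

24 cm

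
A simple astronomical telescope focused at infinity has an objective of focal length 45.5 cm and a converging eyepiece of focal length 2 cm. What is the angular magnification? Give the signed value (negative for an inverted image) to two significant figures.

-23

M = -f_obj/f_eye = -45.5/(2) = -22.750.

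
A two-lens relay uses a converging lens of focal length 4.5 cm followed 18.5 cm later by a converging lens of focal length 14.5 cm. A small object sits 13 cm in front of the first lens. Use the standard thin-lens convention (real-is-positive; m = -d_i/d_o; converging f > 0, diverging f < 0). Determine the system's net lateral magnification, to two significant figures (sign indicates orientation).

First lens: d_i1 = 1/(1/4.5 - 1/13) = 6.882 cm.
m_1 = -(6.882)/13 = -0.5294.
Object distance for lens 2: d_o2 = 18.5 - 6.882 = 11.618 cm.
Second lens: d_i2 = 1/(1/14.5 - 1/(11.618)) = -58.444 cm.
m_2 = -(-58.444)/(11.618) = 5.0306.
The system's lateral magnification is m_1 m_2 = (-0.5294)(5.0306) = -2.6633.

-2.7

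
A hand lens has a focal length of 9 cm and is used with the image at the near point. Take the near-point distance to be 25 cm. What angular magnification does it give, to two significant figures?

M = 1 + D/f = 1 + 25/9 = 3.778.

3.8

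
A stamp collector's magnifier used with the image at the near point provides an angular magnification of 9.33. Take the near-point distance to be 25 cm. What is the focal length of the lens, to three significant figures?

3.00 cm

For the image at the near point, M = 1 + D/f.
f = D/(M - 1) = 25/(9.33 - 1) = 3.001 cm.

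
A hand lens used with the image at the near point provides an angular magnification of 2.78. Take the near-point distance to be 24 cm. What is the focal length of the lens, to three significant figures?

13.5 cm

For the image at the near point, M = 1 + D/f.
f = D/(M - 1) = 24/(2.78 - 1) = 13.483 cm.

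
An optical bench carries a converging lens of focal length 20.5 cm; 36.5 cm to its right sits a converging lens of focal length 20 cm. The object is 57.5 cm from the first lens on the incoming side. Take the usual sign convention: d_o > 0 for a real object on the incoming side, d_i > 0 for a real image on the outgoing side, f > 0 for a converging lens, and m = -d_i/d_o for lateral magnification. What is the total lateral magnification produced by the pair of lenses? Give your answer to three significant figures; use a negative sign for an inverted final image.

-0.722

First lens: d_i1 = 1/(1/20.5 - 1/57.5) = 31.858 cm.
m_1 = -(31.858)/57.5 = -0.5541.
Object distance for lens 2: d_o2 = 36.5 - 31.858 = 4.642 cm.
Second lens: d_i2 = 1/(1/20 - 1/(4.642)) = -6.045 cm.
m_2 = -(-6.045)/(4.642) = 1.3022.
Total m = m_1 x m_2 = (-0.5541)(1.3022) = -0.7215.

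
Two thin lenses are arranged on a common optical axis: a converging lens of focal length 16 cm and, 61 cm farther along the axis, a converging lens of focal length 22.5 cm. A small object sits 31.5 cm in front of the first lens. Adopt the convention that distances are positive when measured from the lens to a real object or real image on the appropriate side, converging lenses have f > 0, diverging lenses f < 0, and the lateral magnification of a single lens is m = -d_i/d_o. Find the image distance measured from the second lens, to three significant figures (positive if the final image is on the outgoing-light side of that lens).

107 cm

First lens: d_i1 = 1/(1/16 - 1/31.5) = 32.516 cm.
Object distance for lens 2: d_o2 = 61 - 32.516 = 28.484 cm.
Second lens: d_i2 = 1/(1/22.5 - 1/(28.484)) = 107.102 cm.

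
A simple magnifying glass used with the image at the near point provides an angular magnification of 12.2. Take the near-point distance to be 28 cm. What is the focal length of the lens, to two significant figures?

2.5 cm

For the image at the near point, M = 1 + D/f.
f = D/(M - 1) = 28/(12.2 - 1) = 2.500 cm.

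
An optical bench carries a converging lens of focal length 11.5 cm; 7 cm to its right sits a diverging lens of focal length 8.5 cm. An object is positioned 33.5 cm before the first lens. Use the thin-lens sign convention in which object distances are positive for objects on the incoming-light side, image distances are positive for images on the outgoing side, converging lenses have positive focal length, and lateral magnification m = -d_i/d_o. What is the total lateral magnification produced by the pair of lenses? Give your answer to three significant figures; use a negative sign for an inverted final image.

First lens: d_i1 = 1/(1/11.5 - 1/33.5) = 17.511 cm.
m_1 = -(17.511)/33.5 = -0.5227.
This image would form 17.511 cm past lens 1, i.e. 10.511 cm beyond lens 2, so it is a virtual object for lens 2: d_o2 = 7 - 17.511 = -10.511 cm.
Second lens: d_i2 = 1/(1/(-8.5) - 1/(-10.511)) = -44.421 cm.
m_2 = -(-44.421)/(-10.511) = -4.2260.
Total m = m_1 x m_2 = (-0.5227)(-4.2260) = 2.2090.

2.21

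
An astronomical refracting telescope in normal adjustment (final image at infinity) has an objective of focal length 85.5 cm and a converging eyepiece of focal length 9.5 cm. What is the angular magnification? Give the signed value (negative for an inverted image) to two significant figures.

-9.0

M = -f_obj/f_eye = -85.5/(9.5) = -9.000.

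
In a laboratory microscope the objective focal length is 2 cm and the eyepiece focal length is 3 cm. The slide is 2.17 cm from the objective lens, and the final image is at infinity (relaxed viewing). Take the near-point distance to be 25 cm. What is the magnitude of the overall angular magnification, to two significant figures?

Objective: 1/d_i = 1/f_obj - 1/d_o = 1/2 - 1/2.17 = 0.03917 cm^-1, so d_i = 25.529 cm.
m_obj = -d_i/d_o = -25.529/2.17 = -11.765.
Eyepiece angular magnification (image at infinity): M_eye = D/f_e = 25/3 = 8.333.
Overall M = m_obj x M_eye = (-11.765)(8.333) = -98.04.
|M| = 98.04.

98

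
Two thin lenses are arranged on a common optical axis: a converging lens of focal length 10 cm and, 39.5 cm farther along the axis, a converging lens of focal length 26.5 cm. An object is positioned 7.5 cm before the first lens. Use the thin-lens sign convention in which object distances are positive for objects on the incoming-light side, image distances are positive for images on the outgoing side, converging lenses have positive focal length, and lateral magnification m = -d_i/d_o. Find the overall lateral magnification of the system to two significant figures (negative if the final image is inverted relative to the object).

-2.5

Lens 1: 1/d_i1 = 1/f_1 - 1/d_o1 = 1/10 - 1/7.5 = -0.03333 cm^-1, so d_i1 = -30.000 cm.
m_1 = -(-30.000)/7.5 = 4.0000.
With d_i1 < 0 the first image is virtual and lies on the object side; the object distance for lens 2 is d_o2 = 39.5 - (-30.000) = 69.500 cm.
Lens 2: 1/d_i2 = 1/f_2 - 1/d_o2 = 1/26.5 - 1/(69.500) = 0.02335 cm^-1, so d_i2 = 42.831 cm.
m_2 = -(42.831)/(69.500) = -0.6163.
Total m = m_1 x m_2 = (4.0000)(-0.6163) = -2.4651.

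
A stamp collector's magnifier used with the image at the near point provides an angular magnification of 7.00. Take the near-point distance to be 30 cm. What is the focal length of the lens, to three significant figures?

For the image at the near point, M = 1 + D/f.
f = D/(M - 1) = 30/(7.0 - 1) = 5.000 cm.

5.00 cm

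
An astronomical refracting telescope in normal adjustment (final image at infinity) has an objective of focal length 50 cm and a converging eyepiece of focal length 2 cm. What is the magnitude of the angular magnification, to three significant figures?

25.0

|M| = f_obj/|f_eye| = 50/2 = 25.000.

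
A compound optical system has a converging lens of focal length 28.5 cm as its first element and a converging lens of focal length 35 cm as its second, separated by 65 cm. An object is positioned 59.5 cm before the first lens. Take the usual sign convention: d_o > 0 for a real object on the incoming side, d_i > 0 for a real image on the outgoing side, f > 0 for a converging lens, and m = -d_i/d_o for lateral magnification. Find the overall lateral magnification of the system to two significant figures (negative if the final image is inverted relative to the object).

Lens 1: 1/d_i1 = 1/f_1 - 1/d_o1 = 1/28.5 - 1/59.5 = 0.01828 cm^-1, so d_i1 = 54.702 cm.
m_1 = -(54.702)/59.5 = -0.9194.
That image sits 10.298 cm in front of the second lens, so d_o2 = 10.298 cm.
Lens 2: 1/d_i2 = 1/f_2 - 1/d_o2 = 1/35 - 1/(10.298) = -0.06853 cm^-1, so d_i2 = -14.592 cm.
m_2 = -(-14.592)/(10.298) = 1.4169.
The system's lateral magnification is m_1 m_2 = (-0.9194)(1.4169) = -1.3026.

-1.3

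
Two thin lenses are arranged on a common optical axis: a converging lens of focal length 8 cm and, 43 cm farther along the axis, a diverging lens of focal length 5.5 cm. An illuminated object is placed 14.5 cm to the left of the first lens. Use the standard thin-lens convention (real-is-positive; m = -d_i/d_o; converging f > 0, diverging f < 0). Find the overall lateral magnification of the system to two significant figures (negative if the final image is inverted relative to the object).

-0.22

Lens 1: 1/d_i1 = 1/f_1 - 1/d_o1 = 1/8 - 1/14.5 = 0.05603 cm^-1, so d_i1 = 17.846 cm.
m_1 = -(17.846)/14.5 = -1.2308.
That image sits 25.154 cm in front of the second lens, so d_o2 = 25.154 cm.
Lens 2: 1/d_i2 = 1/f_2 - 1/d_o2 = 1/(-5.5) - 1/(25.154) = -0.22157 cm^-1, so d_i2 = -4.513 cm.
m_2 = -(-4.513)/(25.154) = 0.1794.
Total m = m_1 x m_2 = (-1.2308)(0.1794) = -0.2208.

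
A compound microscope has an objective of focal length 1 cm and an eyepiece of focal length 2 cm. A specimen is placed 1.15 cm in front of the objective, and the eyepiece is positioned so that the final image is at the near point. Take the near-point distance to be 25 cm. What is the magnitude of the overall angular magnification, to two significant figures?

Objective: 1/d_i = 1/f_obj - 1/d_o = 1/1 - 1/1.15 = 0.13043 cm^-1, so d_i = 7.667 cm.
m_obj = -d_i/d_o = -7.667/1.15 = -6.667.
Eyepiece angular magnification (image at near point): M_eye = 1 + D/f_e = 1 + 25/2 = 13.500.
Overall M = m_obj x M_eye = (-6.667)(13.500) = -90.00.
|M| = 90.00.

90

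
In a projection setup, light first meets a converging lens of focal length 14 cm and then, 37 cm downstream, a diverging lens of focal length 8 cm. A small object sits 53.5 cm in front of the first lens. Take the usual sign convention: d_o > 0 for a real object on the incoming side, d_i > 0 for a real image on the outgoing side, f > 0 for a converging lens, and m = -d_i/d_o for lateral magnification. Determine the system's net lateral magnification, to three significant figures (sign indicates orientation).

First lens: d_i1 = 1/(1/14 - 1/53.5) = 18.962 cm.
m_1 = -(18.962)/53.5 = -0.3544.
That image sits 18.038 cm in front of the second lens, so d_o2 = 18.038 cm.
Second lens: d_i2 = 1/(1/(-8) - 1/(18.038)) = -5.542 cm.
m_2 = -(-5.542)/(18.038) = 0.3072.
The system's lateral magnification is m_1 m_2 = (-0.3544)(0.3072) = -0.1089.

-0.109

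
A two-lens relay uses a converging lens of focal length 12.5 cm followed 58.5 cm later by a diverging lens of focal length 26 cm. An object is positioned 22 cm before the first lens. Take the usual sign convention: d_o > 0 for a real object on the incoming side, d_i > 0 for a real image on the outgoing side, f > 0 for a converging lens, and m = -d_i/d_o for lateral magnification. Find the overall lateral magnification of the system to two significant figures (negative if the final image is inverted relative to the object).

-0.62

Applying the thin-lens equation to the first lens, 1/12.5 = 1/22 + 1/d_i1, which gives d_i1 = 28.947 cm.
Its lateral magnification is m_1 = -d_i1/d_o1 = -(28.947)/22 = -1.3158.
The intermediate image is 28.947 cm to the right of lens 1, so d_o2 = L - d_i1 = 58.5 - 28.947 = 29.553 cm.
Applying the thin-lens equation again with f_2 = -26 cm and d_o2 = 29.553 cm gives d_i2 = -13.831 cm.
m_2 = -(-13.831)/(29.553) = 0.4680.
Overall magnification: m = m_1 m_2 = -0.6158.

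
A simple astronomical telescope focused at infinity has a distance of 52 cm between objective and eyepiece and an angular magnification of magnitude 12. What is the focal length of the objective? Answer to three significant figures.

48.0 cm

In normal adjustment the tube length equals f_obj + f_eye and |M| = f_obj/f_eye.
So f_obj = 12 f_eye and 12 f_eye + f_eye = 52 cm, giving f_eye = 52/13 = 4.000 cm and f_obj = 48.000 cm.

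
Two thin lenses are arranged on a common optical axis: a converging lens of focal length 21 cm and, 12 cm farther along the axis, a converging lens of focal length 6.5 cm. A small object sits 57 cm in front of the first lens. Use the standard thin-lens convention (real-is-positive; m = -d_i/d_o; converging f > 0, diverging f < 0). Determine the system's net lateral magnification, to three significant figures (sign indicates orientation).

-0.137

First lens: d_i1 = 1/(1/21 - 1/57) = 33.250 cm.
m_1 = -(33.250)/57 = -0.5833.
This image would form 33.250 cm past lens 1, i.e. 21.250 cm beyond lens 2, so it is a virtual object for lens 2: d_o2 = 12 - 33.250 = -21.250 cm.
Second lens: d_i2 = 1/(1/6.5 - 1/(-21.250)) = 4.977 cm.
m_2 = -(4.977)/(-21.250) = 0.2342.
Overall magnification: m = m_1 m_2 = -0.1366.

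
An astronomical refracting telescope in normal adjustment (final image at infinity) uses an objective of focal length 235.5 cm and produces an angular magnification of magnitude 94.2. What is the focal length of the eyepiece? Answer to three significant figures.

2.50 cm

|M| = f_obj/f_eye, so f_eye = f_obj/|M| = 235.5/94.2 = 2.500 cm.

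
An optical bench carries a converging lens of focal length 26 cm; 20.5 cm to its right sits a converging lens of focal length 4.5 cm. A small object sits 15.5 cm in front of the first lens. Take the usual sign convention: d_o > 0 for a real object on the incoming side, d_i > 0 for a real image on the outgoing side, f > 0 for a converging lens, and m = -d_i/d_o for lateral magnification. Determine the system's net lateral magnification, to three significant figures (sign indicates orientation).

-0.205

First lens: d_i1 = 1/(1/26 - 1/15.5) = -38.381 cm.
m_1 = -(-38.381)/15.5 = 2.4762.
With d_i1 < 0 the first image is virtual and lies on the object side; the object distance for lens 2 is d_o2 = 20.5 - (-38.381) = 58.881 cm.
Second lens: d_i2 = 1/(1/4.5 - 1/(58.881)) = 4.872 cm.
m_2 = -(4.872)/(58.881) = -0.0827.
Overall magnification: m = m_1 m_2 = -0.2049.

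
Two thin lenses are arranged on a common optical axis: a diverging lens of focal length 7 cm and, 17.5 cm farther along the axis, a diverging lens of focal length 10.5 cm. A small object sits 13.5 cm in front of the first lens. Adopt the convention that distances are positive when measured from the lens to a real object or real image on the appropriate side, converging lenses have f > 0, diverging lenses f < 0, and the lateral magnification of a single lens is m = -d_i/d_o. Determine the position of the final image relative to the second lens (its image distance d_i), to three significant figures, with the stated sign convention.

-7.12 cm

Lens 1: 1/d_i1 = 1/f_1 - 1/d_o1 = 1/(-7) - 1/13.5 = -0.21693 cm^-1, so d_i1 = -4.610 cm.
The intermediate image is virtual, 4.610 cm to the left of lens 1, so d_o2 = L - d_i1 = 17.5 - (-4.610) = 22.110 cm.
Lens 2: 1/d_i2 = 1/f_2 - 1/d_o2 = 1/(-10.5) - 1/(22.110) = -0.14047 cm^-1, so d_i2 = -7.119 cm.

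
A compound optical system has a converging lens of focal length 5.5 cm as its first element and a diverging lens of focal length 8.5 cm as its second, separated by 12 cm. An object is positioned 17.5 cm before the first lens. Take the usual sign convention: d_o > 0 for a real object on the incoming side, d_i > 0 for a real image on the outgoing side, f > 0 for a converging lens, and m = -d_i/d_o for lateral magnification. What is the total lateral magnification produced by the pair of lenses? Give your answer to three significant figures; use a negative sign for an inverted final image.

Applying the thin-lens equation to the first lens, 1/5.5 = 1/17.5 + 1/d_i1, which gives d_i1 = 8.021 cm.
Its lateral magnification is m_1 = -d_i1/d_o1 = -(8.021)/17.5 = -0.4583.
The intermediate image is 8.021 cm to the right of lens 1, so d_o2 = L - d_i1 = 12 - 8.021 = 3.979 cm.
Applying the thin-lens equation again with f_2 = -8.5 cm and d_o2 = 3.979 cm gives d_i2 = -2.710 cm.
m_2 = -(-2.710)/(3.979) = 0.6811.
The system's lateral magnification is m_1 m_2 = (-0.4583)(0.6811) = -0.3122.

-0.312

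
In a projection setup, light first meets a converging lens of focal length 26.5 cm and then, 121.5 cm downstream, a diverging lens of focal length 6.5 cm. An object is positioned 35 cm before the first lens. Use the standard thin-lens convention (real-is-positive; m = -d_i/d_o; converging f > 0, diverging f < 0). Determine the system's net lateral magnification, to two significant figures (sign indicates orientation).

First lens: d_i1 = 1/(1/26.5 - 1/35) = 109.118 cm.
m_1 = -(109.118)/35 = -3.1176.
The intermediate image is 109.118 cm to the right of lens 1, so d_o2 = L - d_i1 = 121.5 - 109.118 = 12.382 cm.
Second lens: d_i2 = 1/(1/(-6.5) - 1/(12.382)) = -4.262 cm.
m_2 = -(-4.262)/(12.382) = 0.3442.
Total m = m_1 x m_2 = (-3.1176)(0.3442) = -1.0732.

-1.1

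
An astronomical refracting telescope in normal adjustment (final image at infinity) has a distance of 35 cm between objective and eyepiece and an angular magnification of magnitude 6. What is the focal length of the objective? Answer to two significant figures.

In normal adjustment the tube length equals f_obj + f_eye and |M| = f_obj/f_eye.
So f_obj = 6 f_eye and 6 f_eye + f_eye = 35 cm, giving f_eye = 35/7 = 5.000 cm and f_obj = 30.000 cm.

30 cm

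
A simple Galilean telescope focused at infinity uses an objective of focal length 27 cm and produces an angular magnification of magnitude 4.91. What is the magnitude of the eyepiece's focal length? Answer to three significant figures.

|M| = f_obj/|f_eye|, so |f_eye| = f_obj/|M| = 27/4.91 = 5.499 cm.
(The eyepiece is diverging, so its signed focal length is -5.499 cm.)

5.50 cm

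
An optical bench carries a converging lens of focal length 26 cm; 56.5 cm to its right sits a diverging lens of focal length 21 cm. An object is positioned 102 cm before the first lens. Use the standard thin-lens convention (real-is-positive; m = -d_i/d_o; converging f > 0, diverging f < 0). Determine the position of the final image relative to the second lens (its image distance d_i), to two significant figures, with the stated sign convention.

Applying the thin-lens equation to the first lens, 1/26 = 1/102 + 1/d_i1, which gives d_i1 = 34.895 cm.
Object distance for lens 2: d_o2 = 56.5 - 34.895 = 21.605 cm.
Applying the thin-lens equation again with f_2 = -21 cm and d_o2 = 21.605 cm gives d_i2 = -10.649 cm.

-11 cm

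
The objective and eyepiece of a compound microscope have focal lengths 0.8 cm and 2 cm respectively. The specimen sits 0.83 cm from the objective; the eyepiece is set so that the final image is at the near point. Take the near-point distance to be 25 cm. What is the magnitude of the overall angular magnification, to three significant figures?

360

Objective: 1/d_i = 1/f_obj - 1/d_o = 1/0.8 - 1/0.83 = 0.04518 cm^-1, so d_i = 22.133 cm.
m_obj = -d_i/d_o = -22.133/0.83 = -26.667.
Eyepiece angular magnification (image at near point): M_eye = 1 + D/f_e = 1 + 25/2 = 13.500.
Overall M = m_obj x M_eye = (-26.667)(13.500) = -360.00.
|M| = 360.00.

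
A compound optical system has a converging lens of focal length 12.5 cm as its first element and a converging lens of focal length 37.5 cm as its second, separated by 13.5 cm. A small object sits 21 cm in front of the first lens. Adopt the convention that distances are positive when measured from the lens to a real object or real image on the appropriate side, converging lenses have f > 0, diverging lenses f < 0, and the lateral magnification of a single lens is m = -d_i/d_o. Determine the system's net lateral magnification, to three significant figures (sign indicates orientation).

Applying the thin-lens equation to the first lens, 1/12.5 = 1/21 + 1/d_i1, which gives d_i1 = 30.882 cm.
Its lateral magnification is m_1 = -d_i1/d_o1 = -(30.882)/21 = -1.4706.
This image would form 30.882 cm past lens 1, i.e. 17.382 cm beyond lens 2, so it is a virtual object for lens 2: d_o2 = 13.5 - 30.882 = -17.382 cm.
Applying the thin-lens equation again with f_2 = 37.5 cm and d_o2 = -17.382 cm gives d_i2 = 11.877 cm.
m_2 = -(11.877)/(-17.382) = 0.6833.
Total m = m_1 x m_2 = (-1.4706)(0.6833) = -1.0048.

-1.00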